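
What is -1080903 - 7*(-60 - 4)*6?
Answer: -1078215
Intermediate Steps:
-1080903 - 7*(-60 - 4)*6 = -1080903 - 7*(-64)*6 = -1080903 + 448*6 = -1080903 + 2688 = -1078215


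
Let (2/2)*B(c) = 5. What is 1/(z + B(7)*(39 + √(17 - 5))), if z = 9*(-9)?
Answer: 19/2116 - 5*√3/6348 ≈ 0.0076150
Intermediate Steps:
B(c) = 5
z = -81
1/(z + B(7)*(39 + √(17 - 5))) = 1/(-81 + 5*(39 + √(17 - 5))) = 1/(-81 + 5*(39 + √12)) = 1/(-81 + 5*(39 + 2*√3)) = 1/(-81 + (195 + 10*√3)) = 1/(114 + 10*√3)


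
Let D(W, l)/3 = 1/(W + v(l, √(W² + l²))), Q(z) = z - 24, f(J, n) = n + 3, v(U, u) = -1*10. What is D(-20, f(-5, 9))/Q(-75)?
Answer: 1/990 ≈ 0.0010101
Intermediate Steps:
v(U, u) = -10
f(J, n) = 3 + n
Q(z) = -24 + z
D(W, l) = 3/(-10 + W) (D(W, l) = 3/(W - 10) = 3/(-10 + W))
D(-20, f(-5, 9))/Q(-75) = (3/(-10 - 20))/(-24 - 75) = (3/(-30))/(-99) = (3*(-1/30))*(-1/99) = -⅒*(-1/99) = 1/990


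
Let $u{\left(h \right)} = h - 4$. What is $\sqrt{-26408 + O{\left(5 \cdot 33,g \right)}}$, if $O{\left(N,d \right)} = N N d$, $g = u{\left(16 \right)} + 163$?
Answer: $\sqrt{4737967} \approx 2176.7$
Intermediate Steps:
$u{\left(h \right)} = -4 + h$
$g = 175$ ($g = \left(-4 + 16\right) + 163 = 12 + 163 = 175$)
$O{\left(N,d \right)} = d N^{2}$
$\sqrt{-26408 + O{\left(5 \cdot 33,g \right)}} = \sqrt{-26408 + 175 \left(5 \cdot 33\right)^{2}} = \sqrt{-26408 + 175 \cdot 165^{2}} = \sqrt{-26408 + 175 \cdot 27225} = \sqrt{-26408 + 4764375} = \sqrt{4737967}$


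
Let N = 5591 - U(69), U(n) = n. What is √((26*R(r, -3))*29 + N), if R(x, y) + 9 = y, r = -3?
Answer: I*√3526 ≈ 59.38*I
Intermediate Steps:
R(x, y) = -9 + y
N = 5522 (N = 5591 - 1*69 = 5591 - 69 = 5522)
√((26*R(r, -3))*29 + N) = √((26*(-9 - 3))*29 + 5522) = √((26*(-12))*29 + 5522) = √(-312*29 + 5522) = √(-9048 + 5522) = √(-3526) = I*√3526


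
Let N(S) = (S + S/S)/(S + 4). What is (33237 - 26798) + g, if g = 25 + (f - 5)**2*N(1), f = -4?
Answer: 32482/5 ≈ 6496.4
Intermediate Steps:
N(S) = (1 + S)/(4 + S) (N(S) = (S + 1)/(4 + S) = (1 + S)/(4 + S))
g = 287/5 (g = 25 + (-4 - 5)**2*((1 + 1)/(4 + 1)) = 25 + (-9)**2*(2/5) = 25 + 81*((1/5)*2) = 25 + 81*(2/5) = 25 + 162/5 = 287/5 ≈ 57.400)
(33237 - 26798) + g = (33237 - 26798) + 287/5 = 6439 + 287/5 = 32482/5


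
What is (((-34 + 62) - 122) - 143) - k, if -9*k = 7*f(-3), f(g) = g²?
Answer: -230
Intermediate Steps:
k = -7 (k = -7*(-3)²/9 = -7*9/9 = -⅑*63 = -7)
(((-34 + 62) - 122) - 143) - k = (((-34 + 62) - 122) - 143) - 1*(-7) = ((28 - 122) - 143) + 7 = (-94 - 143) + 7 = -237 + 7 = -230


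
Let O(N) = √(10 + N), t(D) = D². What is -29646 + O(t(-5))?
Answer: -29646 + √35 ≈ -29640.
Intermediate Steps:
-29646 + O(t(-5)) = -29646 + √(10 + (-5)²) = -29646 + √(10 + 25) = -29646 + √35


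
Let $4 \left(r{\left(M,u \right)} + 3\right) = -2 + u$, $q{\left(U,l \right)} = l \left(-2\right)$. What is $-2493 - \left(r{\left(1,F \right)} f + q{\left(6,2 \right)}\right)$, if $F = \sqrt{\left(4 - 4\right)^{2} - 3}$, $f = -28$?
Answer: $-2587 + 7 i \sqrt{3} \approx -2587.0 + 12.124 i$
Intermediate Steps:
$q{\left(U,l \right)} = - 2 l$
$F = i \sqrt{3}$ ($F = \sqrt{0^{2} - 3} = \sqrt{0 - 3} = \sqrt{-3} = i \sqrt{3} \approx 1.732 i$)
$r{\left(M,u \right)} = - \frac{7}{2} + \frac{u}{4}$ ($r{\left(M,u \right)} = -3 + \frac{-2 + u}{4} = -3 + \left(- \frac{1}{2} + \frac{u}{4}\right) = - \frac{7}{2} + \frac{u}{4}$)
$-2493 - \left(r{\left(1,F \right)} f + q{\left(6,2 \right)}\right) = -2493 - \left(\left(- \frac{7}{2} + \frac{i \sqrt{3}}{4}\right) \left(-28\right) - 4\right) = -2493 - \left(\left(98 - 7 i \sqrt{3}\right) - 4\right) = -2493 - \left(94 - 7 i \sqrt{3}\right) = -2587 + 7 i \sqrt{3}$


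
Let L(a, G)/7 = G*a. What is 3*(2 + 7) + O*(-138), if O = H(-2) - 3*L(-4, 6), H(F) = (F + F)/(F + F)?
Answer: -69663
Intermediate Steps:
L(a, G) = 7*G*a (L(a, G) = 7*(G*a) = 7*G*a)
H(F) = 1 (H(F) = (2*F)/((2*F)) = (2*F)*(1/(2*F)) = 1)
O = 505 (O = 1 - 21*6*(-4) = 1 - 3*(-168) = 1 + 504 = 505)
3*(2 + 7) + O*(-138) = 3*(2 + 7) + 505*(-138) = 3*9 - 69690 = 27 - 69690 = -69663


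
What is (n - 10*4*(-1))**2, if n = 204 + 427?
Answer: 450241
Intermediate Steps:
n = 631
(n - 10*4*(-1))**2 = (631 - 10*4*(-1))**2 = (631 - 40*(-1))**2 = (631 + 40)**2 = 671**2 = 450241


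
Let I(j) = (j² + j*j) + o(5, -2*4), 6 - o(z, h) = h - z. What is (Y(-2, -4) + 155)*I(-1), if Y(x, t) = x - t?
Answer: 3297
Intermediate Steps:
o(z, h) = 6 + z - h (o(z, h) = 6 - (h - z) = 6 + (z - h) = 6 + z - h)
I(j) = 19 + 2*j² (I(j) = (j² + j*j) + (6 + 5 - (-2)*4) = (j² + j²) + (6 + 5 - 1*(-8)) = 2*j² + (6 + 5 + 8) = 2*j² + 19 = 19 + 2*j²)
(Y(-2, -4) + 155)*I(-1) = ((-2 - 1*(-4)) + 155)*(19 + 2*(-1)²) = ((-2 + 4) + 155)*(19 + 2*1) = (2 + 155)*(19 + 2) = 157*21 = 3297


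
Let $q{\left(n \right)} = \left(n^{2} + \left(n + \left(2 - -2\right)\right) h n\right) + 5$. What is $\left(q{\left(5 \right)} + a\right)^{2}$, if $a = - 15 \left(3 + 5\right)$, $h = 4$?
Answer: $8100$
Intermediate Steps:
$a = -120$ ($a = \left(-15\right) 8 = -120$)
$q{\left(n \right)} = 5 + n^{2} + n \left(16 + 4 n\right)$ ($q{\left(n \right)} = \left(n^{2} + \left(n + \left(2 - -2\right)\right) 4 n\right) + 5 = \left(n^{2} + \left(n + \left(2 + 2\right)\right) 4 n\right) + 5 = \left(n^{2} + \left(n + 4\right) 4 n\right) + 5 = \left(n^{2} + \left(4 + n\right) 4 n\right) + 5 = \left(n^{2} + \left(16 + 4 n\right) n\right) + 5 = \left(n^{2} + n \left(16 + 4 n\right)\right) + 5 = 5 + n^{2} + n \left(16 + 4 n\right)$)
$\left(q{\left(5 \right)} + a\right)^{2} = \left(\left(5 + 5 \cdot 5^{2} + 16 \cdot 5\right) - 120\right)^{2} = \left(\left(5 + 5 \cdot 25 + 80\right) - 120\right)^{2} = \left(\left(5 + 125 + 80\right) - 120\right)^{2} = \left(210 - 120\right)^{2} = 90^{2} = 8100$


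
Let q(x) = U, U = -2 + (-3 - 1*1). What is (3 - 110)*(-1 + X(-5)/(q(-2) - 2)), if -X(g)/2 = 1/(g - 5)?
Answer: 4387/40 ≈ 109.68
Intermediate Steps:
X(g) = -2/(-5 + g) (X(g) = -2/(g - 5) = -2/(-5 + g))
U = -6 (U = -2 + (-3 - 1) = -2 - 4 = -6)
q(x) = -6
(3 - 110)*(-1 + X(-5)/(q(-2) - 2)) = (3 - 110)*(-1 + (-2/(-5 - 5))/(-6 - 2)) = -107*(-1 - 2/(-10)/(-8)) = -107*(-1 - 2*(-1/10)*(-1/8)) = -107*(-1 + (1/5)*(-1/8)) = -107*(-1 - 1/40) = -107*(-41/40) = 4387/40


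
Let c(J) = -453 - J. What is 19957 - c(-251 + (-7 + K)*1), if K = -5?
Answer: 20147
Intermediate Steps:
19957 - c(-251 + (-7 + K)*1) = 19957 - (-453 - (-251 + (-7 - 5)*1)) = 19957 - (-453 - (-251 - 12*1)) = 19957 - (-453 - (-251 - 12)) = 19957 - (-453 - 1*(-263)) = 19957 - (-453 + 263) = 19957 - 1*(-190) = 19957 + 190 = 20147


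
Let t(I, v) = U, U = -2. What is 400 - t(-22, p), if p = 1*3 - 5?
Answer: 402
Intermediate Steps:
p = -2 (p = 3 - 5 = -2)
t(I, v) = -2
400 - t(-22, p) = 400 - 1*(-2) = 400 + 2 = 402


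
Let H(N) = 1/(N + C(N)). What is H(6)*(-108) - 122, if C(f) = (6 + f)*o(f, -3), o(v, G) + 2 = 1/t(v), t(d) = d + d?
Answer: -1966/17 ≈ -115.65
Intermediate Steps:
t(d) = 2*d
o(v, G) = -2 + 1/(2*v)
C(f) = (-2 + 1/(2*f))*(6 + f) (C(f) = (6 + f)*(-2 + 1/(2*f)) = (-2 + 1/(2*f))*(6 + f))
H(N) = 1/(-23/2 - N + 3/N) (H(N) = 1/(N + (-23/2 - 2*N + 3/N)) = 1/(-23/2 - N + 3/N))
H(6)*(-108) - 122 = -2*6/(-6 + 2*6**2 + 23*6)*(-108) - 122 = -2*6/(-6 + 2*36 + 138)*(-108) - 122 = -2*6/(-6 + 72 + 138)*(-108) - 122 = -2*6/204*(-108) - 122 = -2*6*1/204*(-108) - 122 = -1/17*(-108) - 122 = 108/17 - 122 = -1966/17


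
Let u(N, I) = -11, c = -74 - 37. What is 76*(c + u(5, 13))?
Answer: -9272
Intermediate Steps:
c = -111
76*(c + u(5, 13)) = 76*(-111 - 11) = 76*(-122) = -9272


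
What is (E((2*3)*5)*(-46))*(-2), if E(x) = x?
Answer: 2760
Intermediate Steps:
(E((2*3)*5)*(-46))*(-2) = (((2*3)*5)*(-46))*(-2) = ((6*5)*(-46))*(-2) = (30*(-46))*(-2) = -1380*(-2) = 2760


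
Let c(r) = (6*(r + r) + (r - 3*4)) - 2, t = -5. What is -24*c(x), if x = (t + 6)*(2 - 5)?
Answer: 1272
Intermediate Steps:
x = -3 (x = (-5 + 6)*(2 - 5) = 1*(-3) = -3)
c(r) = -14 + 13*r (c(r) = (6*(2*r) + (r - 12)) - 2 = (12*r + (-12 + r)) - 2 = (-12 + 13*r) - 2 = -14 + 13*r)
-24*c(x) = -24*(-14 + 13*(-3)) = -24*(-14 - 39) = -24*(-53) = 1272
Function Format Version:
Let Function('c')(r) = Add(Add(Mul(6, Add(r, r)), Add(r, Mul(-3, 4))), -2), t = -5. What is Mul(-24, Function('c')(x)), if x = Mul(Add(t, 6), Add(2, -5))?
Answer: 1272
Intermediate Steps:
x = -3 (x = Mul(Add(-5, 6), Add(2, -5)) = Mul(1, -3) = -3)
Function('c')(r) = Add(-14, Mul(13, r)) (Function('c')(r) = Add(Add(Mul(6, Mul(2, r)), Add(r, -12)), -2) = Add(Add(Mul(12, r), Add(-12, r)), -2) = Add(Add(-12, Mul(13, r)), -2) = Add(-14, Mul(13, r)))
Mul(-24, Function('c')(x)) = Mul(-24, Add(-14, Mul(13, -3))) = Mul(-24, Add(-14, -39)) = Mul(-24, -53) = 1272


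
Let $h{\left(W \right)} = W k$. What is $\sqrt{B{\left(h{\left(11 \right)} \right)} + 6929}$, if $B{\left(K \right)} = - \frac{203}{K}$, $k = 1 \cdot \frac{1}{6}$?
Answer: $\frac{\sqrt{825011}}{11} \approx 82.573$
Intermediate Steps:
$k = \frac{1}{6}$ ($k = 1 \cdot \frac{1}{6} = \frac{1}{6} \approx 0.16667$)
$h{\left(W \right)} = \frac{W}{6}$ ($h{\left(W \right)} = W \frac{1}{6} = \frac{W}{6}$)
$\sqrt{B{\left(h{\left(11 \right)} \right)} + 6929} = \sqrt{- \frac{203}{\frac{1}{6} \cdot 11} + 6929} = \sqrt{- \frac{203}{\frac{11}{6}} + 6929} = \sqrt{\left(-203\right) \frac{6}{11} + 6929} = \sqrt{- \frac{1218}{11} + 6929} = \sqrt{\frac{75001}{11}} = \frac{\sqrt{825011}}{11}$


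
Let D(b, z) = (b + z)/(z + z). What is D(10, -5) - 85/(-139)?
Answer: 31/278 ≈ 0.11151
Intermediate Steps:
D(b, z) = (b + z)/(2*z) (D(b, z) = (b + z)/((2*z)) = (b + z)*(1/(2*z)) = (b + z)/(2*z))
D(10, -5) - 85/(-139) = (½)*(10 - 5)/(-5) - 85/(-139) = (½)*(-⅕)*5 - 1/139*(-85) = -½ + 85/139 = 31/278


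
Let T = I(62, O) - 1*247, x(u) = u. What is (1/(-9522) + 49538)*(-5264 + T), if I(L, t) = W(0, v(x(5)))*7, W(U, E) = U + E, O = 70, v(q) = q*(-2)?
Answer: -2632562360135/9522 ≈ -2.7647e+8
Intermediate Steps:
v(q) = -2*q
W(U, E) = E + U
I(L, t) = -70 (I(L, t) = (-2*5 + 0)*7 = (-10 + 0)*7 = -10*7 = -70)
T = -317 (T = -70 - 1*247 = -70 - 247 = -317)
(1/(-9522) + 49538)*(-5264 + T) = (1/(-9522) + 49538)*(-5264 - 317) = (-1/9522 + 49538)*(-5581) = (471700835/9522)*(-5581) = -2632562360135/9522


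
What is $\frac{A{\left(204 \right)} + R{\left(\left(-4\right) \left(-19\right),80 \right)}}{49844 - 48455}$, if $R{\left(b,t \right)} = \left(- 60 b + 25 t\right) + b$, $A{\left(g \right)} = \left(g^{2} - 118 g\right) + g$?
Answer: $\frac{5088}{463} \approx 10.989$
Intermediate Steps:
$A{\left(g \right)} = g^{2} - 117 g$
$R{\left(b,t \right)} = - 59 b + 25 t$
$\frac{A{\left(204 \right)} + R{\left(\left(-4\right) \left(-19\right),80 \right)}}{49844 - 48455} = \frac{204 \left(-117 + 204\right) + \left(- 59 \left(\left(-4\right) \left(-19\right)\right) + 25 \cdot 80\right)}{49844 - 48455} = \frac{204 \cdot 87 + \left(\left(-59\right) 76 + 2000\right)}{1389} = \left(17748 + \left(-4484 + 2000\right)\right) \frac{1}{1389} = \left(17748 - 2484\right) \frac{1}{1389} = 15264 \cdot \frac{1}{1389} = \frac{5088}{463}$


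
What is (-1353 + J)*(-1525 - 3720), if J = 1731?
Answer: -1982610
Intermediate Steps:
(-1353 + J)*(-1525 - 3720) = (-1353 + 1731)*(-1525 - 3720) = 378*(-5245) = -1982610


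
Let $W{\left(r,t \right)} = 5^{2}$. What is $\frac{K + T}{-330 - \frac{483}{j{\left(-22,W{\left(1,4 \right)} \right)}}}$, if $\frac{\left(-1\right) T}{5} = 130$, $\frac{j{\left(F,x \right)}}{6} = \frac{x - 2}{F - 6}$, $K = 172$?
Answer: $\frac{239}{116} \approx 2.0603$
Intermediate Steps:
$W{\left(r,t \right)} = 25$
$j{\left(F,x \right)} = \frac{6 \left(-2 + x\right)}{-6 + F}$ ($j{\left(F,x \right)} = 6 \frac{x - 2}{F - 6} = 6 \frac{-2 + x}{-6 + F} = \frac{6 \left(-2 + x\right)}{-6 + F}$)
$T = -650$ ($T = \left(-5\right) 130 = -650$)
$\frac{K + T}{-330 - \frac{483}{j{\left(-22,W{\left(1,4 \right)} \right)}}} = \frac{172 - 650}{-330 - \frac{483}{6 \frac{1}{-6 - 22} \left(-2 + 25\right)}} = - \frac{478}{-330 - \frac{483}{6 \frac{1}{-28} \cdot 23}} = - \frac{478}{-330 - \frac{483}{6 \left(- \frac{1}{28}\right) 23}} = - \frac{478}{-330 - \frac{483}{- \frac{69}{14}}} = - \frac{478}{-330 - -98} = - \frac{478}{-330 + 98} = - \frac{478}{-232} = \left(-478\right) \left(- \frac{1}{232}\right) = \frac{239}{116}$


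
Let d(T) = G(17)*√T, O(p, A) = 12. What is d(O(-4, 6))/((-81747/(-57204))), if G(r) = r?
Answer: 216104*√3/9083 ≈ 41.209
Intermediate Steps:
d(T) = 17*√T
d(O(-4, 6))/((-81747/(-57204))) = (17*√12)/((-81747/(-57204))) = (17*(2*√3))/((-81747*(-1/57204))) = (34*√3)/(9083/6356) = (34*√3)*(6356/9083) = 216104*√3/9083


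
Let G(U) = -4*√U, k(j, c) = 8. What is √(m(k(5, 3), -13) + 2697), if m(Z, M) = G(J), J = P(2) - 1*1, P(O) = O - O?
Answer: √(2697 - 4*I) ≈ 51.933 - 0.0385*I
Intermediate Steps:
P(O) = 0
J = -1 (J = 0 - 1*1 = 0 - 1 = -1)
m(Z, M) = -4*I
√(m(k(5, 3), -13) + 2697) = √(-4*I + 2697) = √(2697 - 4*I)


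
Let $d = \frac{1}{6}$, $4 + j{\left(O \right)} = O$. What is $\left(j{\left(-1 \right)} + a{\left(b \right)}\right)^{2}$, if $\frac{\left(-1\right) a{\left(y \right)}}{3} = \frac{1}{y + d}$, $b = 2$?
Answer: $\frac{6889}{169} \approx 40.763$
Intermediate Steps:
$j{\left(O \right)} = -4 + O$
$d = \frac{1}{6} \approx 0.16667$
$a{\left(y \right)} = - \frac{3}{\frac{1}{6} + y}$ ($a{\left(y \right)} = - \frac{3}{y + \frac{1}{6}} = - \frac{3}{\frac{1}{6} + y}$)
$\left(j{\left(-1 \right)} + a{\left(b \right)}\right)^{2} = \left(\left(-4 - 1\right) - \frac{18}{1 + 6 \cdot 2}\right)^{2} = \left(-5 - \frac{18}{1 + 12}\right)^{2} = \left(-5 - \frac{18}{13}\right)^{2} = \left(- \frac{83}{13}\right)^{2} = \frac{6889}{169}$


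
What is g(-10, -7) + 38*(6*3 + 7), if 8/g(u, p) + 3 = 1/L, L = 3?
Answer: 947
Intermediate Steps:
g(u, p) = -3 (g(u, p) = 8/(-3 + 1/3) = 8/(-3 + ⅓) = 8/(-8/3) = 8*(-3/8) = -3)
g(-10, -7) + 38*(6*3 + 7) = -3 + 38*(6*3 + 7) = -3 + 38*(18 + 7) = -3 + 38*25 = -3 + 950 = 947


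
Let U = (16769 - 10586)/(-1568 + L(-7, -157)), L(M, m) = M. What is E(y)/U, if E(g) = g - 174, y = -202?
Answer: 65800/687 ≈ 95.779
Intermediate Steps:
E(g) = -174 + g
U = -687/175 (U = (16769 - 10586)/(-1568 - 7) = 6183/(-1575) = 6183*(-1/1575) = -687/175 ≈ -3.9257)
E(y)/U = (-174 - 202)/(-687/175) = -376*(-175/687) = 65800/687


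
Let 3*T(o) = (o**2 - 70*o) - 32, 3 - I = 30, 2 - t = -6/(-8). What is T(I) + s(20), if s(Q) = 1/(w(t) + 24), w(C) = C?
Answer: 261299/303 ≈ 862.37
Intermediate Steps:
t = 5/4 (t = 2 - (-6)/(-8) = 2 - (-6)*(-1)/8 = 2 - 1*3/4 = 2 - 3/4 = 5/4 ≈ 1.2500)
I = -27 (I = 3 - 1*30 = 3 - 30 = -27)
T(o) = -32/3 - 70*o/3 + o**2/3 (T(o) = ((o**2 - 70*o) - 32)/3 = (-32 + o**2 - 70*o)/3 = -32/3 - 70*o/3 + o**2/3)
s(Q) = 4/101 (s(Q) = 1/(5/4 + 24) = 1/(101/4) = 4/101)
T(I) + s(20) = (-32/3 - 70/3*(-27) + (1/3)*(-27)**2) + 4/101 = (-32/3 + 630 + (1/3)*729) + 4/101 = (-32/3 + 630 + 243) + 4/101 = 2587/3 + 4/101 = 261299/303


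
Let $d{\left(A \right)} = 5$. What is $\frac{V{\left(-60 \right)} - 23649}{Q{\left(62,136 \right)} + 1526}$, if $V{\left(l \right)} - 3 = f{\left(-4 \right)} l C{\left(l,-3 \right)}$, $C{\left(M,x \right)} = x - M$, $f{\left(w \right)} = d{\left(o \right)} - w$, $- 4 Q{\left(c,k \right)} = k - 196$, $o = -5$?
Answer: $- \frac{54426}{1541} \approx -35.319$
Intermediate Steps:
$Q{\left(c,k \right)} = 49 - \frac{k}{4}$ ($Q{\left(c,k \right)} = - \frac{k - 196}{4} = - \frac{-196 + k}{4} = 49 - \frac{k}{4}$)
$f{\left(w \right)} = 5 - w$
$V{\left(l \right)} = 3 + 9 l \left(-3 - l\right)$ ($V{\left(l \right)} = 3 + \left(5 - -4\right) l \left(-3 - l\right) = 3 + \left(5 + 4\right) l \left(-3 - l\right) = 3 + 9 l \left(-3 - l\right)$)
$\frac{V{\left(-60 \right)} - 23649}{Q{\left(62,136 \right)} + 1526} = \frac{\left(3 - - 540 \left(3 - 60\right)\right) - 23649}{\left(49 - 34\right) + 1526} = \frac{\left(3 - \left(-540\right) \left(-57\right)\right) - 23649}{\left(49 - 34\right) + 1526} = \frac{\left(3 - 30780\right) - 23649}{15 + 1526} = \frac{-30777 - 23649}{1541} = \left(-54426\right) \frac{1}{1541} = - \frac{54426}{1541}$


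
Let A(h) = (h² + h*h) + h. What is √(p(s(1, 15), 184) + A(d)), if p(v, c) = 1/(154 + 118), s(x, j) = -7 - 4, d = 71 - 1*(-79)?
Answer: √208773617/68 ≈ 212.49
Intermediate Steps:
d = 150 (d = 71 + 79 = 150)
s(x, j) = -11
p(v, c) = 1/272
A(h) = h + 2*h² (A(h) = (h² + h²) + h = 2*h² + h = h + 2*h²)
√(p(s(1, 15), 184) + A(d)) = √(1/272 + 150*(1 + 2*150)) = √(1/272 + 150*(1 + 300)) = √(1/272 + 150*301) = √(1/272 + 45150) = √(12280801/272) = √208773617/68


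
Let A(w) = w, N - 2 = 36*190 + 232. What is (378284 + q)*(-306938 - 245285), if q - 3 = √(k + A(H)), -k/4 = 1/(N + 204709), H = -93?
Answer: -208898782001 - 552223*I*√4171240482409/211783 ≈ -2.089e+11 - 5.3254e+6*I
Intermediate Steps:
N = 7074 (N = 2 + (36*190 + 232) = 2 + (6840 + 232) = 2 + 7072 = 7074)
k = -4/211783 (k = -4/(7074 + 204709) = -4/211783 ≈ -1.8887e-5)
q = 3 + I*√4171240482409/211783 (q = 3 + √(-4/211783 - 93) = 3 + √(-19695823/211783) = 3 + I*√4171240482409/211783 ≈ 3.0 + 9.6436*I)
(378284 + q)*(-306938 - 245285) = (378284 + (3 + I*√4171240482409/211783))*(-306938 - 245285) = (378287 + I*√4171240482409/211783)*(-552223) = -208898782001 - 552223*I*√4171240482409/211783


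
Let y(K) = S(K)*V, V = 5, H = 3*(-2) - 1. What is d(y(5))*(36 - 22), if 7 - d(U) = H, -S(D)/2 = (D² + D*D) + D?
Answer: 196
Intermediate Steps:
S(D) = -4*D² - 2*D (S(D) = -2*((D² + D*D) + D) = -2*((D² + D²) + D) = -2*(2*D² + D) = -2*(D + 2*D²) = -4*D² - 2*D)
H = -7 (H = -6 - 1 = -7)
y(K) = -10*K*(1 + 2*K) (y(K) = -2*K*(1 + 2*K)*5 = -10*K*(1 + 2*K))
d(U) = 14 (d(U) = 7 - 1*(-7) = 7 + 7 = 14)
d(y(5))*(36 - 22) = 14*(36 - 22) = 14*14 = 196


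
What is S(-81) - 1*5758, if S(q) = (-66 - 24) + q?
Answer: -5929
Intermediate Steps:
S(q) = -90 + q
S(-81) - 1*5758 = (-90 - 81) - 1*5758 = -171 - 5758 = -5929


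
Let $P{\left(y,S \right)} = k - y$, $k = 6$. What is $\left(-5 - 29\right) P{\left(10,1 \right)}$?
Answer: $136$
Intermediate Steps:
$P{\left(y,S \right)} = 6 - y$
$\left(-5 - 29\right) P{\left(10,1 \right)} = \left(-5 - 29\right) \left(6 - 10\right) = - 34 \left(6 - 10\right) = \left(-34\right) \left(-4\right) = 136$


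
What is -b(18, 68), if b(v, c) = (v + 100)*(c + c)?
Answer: -16048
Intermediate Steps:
b(v, c) = 2*c*(100 + v) (b(v, c) = (100 + v)*(2*c) = 2*c*(100 + v))
-b(18, 68) = -2*68*(100 + 18) = -2*68*118 = -1*16048 = -16048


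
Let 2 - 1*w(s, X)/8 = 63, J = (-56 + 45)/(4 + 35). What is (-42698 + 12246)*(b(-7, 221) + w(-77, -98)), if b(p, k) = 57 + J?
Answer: 512202640/39 ≈ 1.3133e+7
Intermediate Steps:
J = -11/39 ≈ -0.28205
b(p, k) = 2212/39 (b(p, k) = 57 - 11/39 = 2212/39)
w(s, X) = -488 (w(s, X) = 16 - 8*63 = 16 - 504 = -488)
(-42698 + 12246)*(b(-7, 221) + w(-77, -98)) = (-42698 + 12246)*(2212/39 - 488) = -30452*(-16820/39) = 512202640/39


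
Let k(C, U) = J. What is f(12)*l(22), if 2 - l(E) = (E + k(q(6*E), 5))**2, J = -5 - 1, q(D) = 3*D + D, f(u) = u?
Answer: -3048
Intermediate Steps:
q(D) = 4*D
J = -6
k(C, U) = -6
l(E) = 2 - (-6 + E)**2 (l(E) = 2 - (E - 6)**2 = 2 - (-6 + E)**2)
f(12)*l(22) = 12*(2 - (-6 + 22)**2) = 12*(2 - 1*16**2) = 12*(2 - 1*256) = 12*(2 - 256) = 12*(-254) = -3048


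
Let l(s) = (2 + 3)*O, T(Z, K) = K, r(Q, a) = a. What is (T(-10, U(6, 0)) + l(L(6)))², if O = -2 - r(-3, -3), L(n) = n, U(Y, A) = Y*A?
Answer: 25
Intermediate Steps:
U(Y, A) = A*Y
O = 1 (O = -2 - 1*(-3) = -2 + 3 = 1)
l(s) = 5 (l(s) = (2 + 3)*1 = 5*1 = 5)
(T(-10, U(6, 0)) + l(L(6)))² = (0*6 + 5)² = (0 + 5)² = 5² = 25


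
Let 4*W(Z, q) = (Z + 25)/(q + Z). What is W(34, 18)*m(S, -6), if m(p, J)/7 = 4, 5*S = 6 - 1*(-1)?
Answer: 413/52 ≈ 7.9423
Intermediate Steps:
S = 7/5 (S = (6 - 1*(-1))/5 = (6 + 1)/5 = (⅕)*7 = 7/5 ≈ 1.4000)
W(Z, q) = (25 + Z)/(4*(Z + q)) (W(Z, q) = ((Z + 25)/(q + Z))/4 = ((25 + Z)/(Z + q))/4 = (25 + Z)/(4*(Z + q)))
m(p, J) = 28 (m(p, J) = 7*4 = 28)
W(34, 18)*m(S, -6) = ((25 + 34)/(4*(34 + 18)))*28 = ((¼)*59/52)*28 = ((¼)*(1/52)*59)*28 = (59/208)*28 = 413/52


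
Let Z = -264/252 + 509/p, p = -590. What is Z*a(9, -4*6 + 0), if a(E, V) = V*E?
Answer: 852084/2065 ≈ 412.63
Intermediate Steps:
a(E, V) = E*V
Z = -23669/12390 (Z = -264/252 + 509/(-590) = -264*1/252 + 509*(-1/590) = -22/21 - 509/590 = -23669/12390 ≈ -1.9103)
Z*a(9, -4*6 + 0) = -71007*(-4*6 + 0)/4130 = -71007*(-24 + 0)/4130 = -71007*(-24)/4130 = -23669/12390*(-216) = 852084/2065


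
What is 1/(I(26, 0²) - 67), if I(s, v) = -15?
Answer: -1/82 ≈ -0.012195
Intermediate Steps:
1/(I(26, 0²) - 67) = 1/(-15 - 67) = 1/(-82) = -1/82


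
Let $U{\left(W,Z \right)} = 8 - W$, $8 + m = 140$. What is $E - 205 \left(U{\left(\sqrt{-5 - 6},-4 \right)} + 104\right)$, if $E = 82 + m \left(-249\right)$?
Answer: $-55746 + 205 i \sqrt{11} \approx -55746.0 + 679.91 i$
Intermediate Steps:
$m = 132$ ($m = -8 + 140 = 132$)
$E = -32786$ ($E = 82 + 132 \left(-249\right) = 82 - 32868 = -32786$)
$E - 205 \left(U{\left(\sqrt{-5 - 6},-4 \right)} + 104\right) = -32786 - 205 \left(\left(8 - \sqrt{-5 - 6}\right) + 104\right) = -32786 - 205 \left(\left(8 - \sqrt{-11}\right) + 104\right) = -32786 - 205 \left(\left(8 - i \sqrt{11}\right) + 104\right) = -32786 - 205 \left(112 - i \sqrt{11}\right) = -32786 - \left(22960 - 205 i \sqrt{11}\right) = -55746 + 205 i \sqrt{11}$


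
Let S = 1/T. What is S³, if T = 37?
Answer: 1/50653 ≈ 1.9742e-5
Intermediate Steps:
S = 1/37 ≈ 0.027027
S³ = (1/37)³ = 1/50653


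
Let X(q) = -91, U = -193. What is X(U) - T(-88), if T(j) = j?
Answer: -3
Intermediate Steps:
X(U) - T(-88) = -91 - 1*(-88) = -91 + 88 = -3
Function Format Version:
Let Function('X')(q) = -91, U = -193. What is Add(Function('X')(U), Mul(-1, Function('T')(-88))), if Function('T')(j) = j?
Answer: -3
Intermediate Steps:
Add(Function('X')(U), Mul(-1, Function('T')(-88))) = Add(-91, Mul(-1, -88)) = Add(-91, 88) = -3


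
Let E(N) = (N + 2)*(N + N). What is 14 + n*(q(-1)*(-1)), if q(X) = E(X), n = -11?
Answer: -8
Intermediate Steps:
E(N) = 2*N*(2 + N) (E(N) = (2 + N)*(2*N) = 2*N*(2 + N))
q(X) = 2*X*(2 + X)
14 + n*(q(-1)*(-1)) = 14 - 11*2*(-1)*(2 - 1)*(-1) = 14 - 11*2*(-1)*1*(-1) = 14 - (-22)*(-1) = 14 - 11*2 = 14 - 22 = -8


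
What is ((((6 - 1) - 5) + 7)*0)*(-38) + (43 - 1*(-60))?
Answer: 103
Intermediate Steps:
((((6 - 1) - 5) + 7)*0)*(-38) + (43 - 1*(-60)) = (((5 - 5) + 7)*0)*(-38) + (43 + 60) = ((0 + 7)*0)*(-38) + 103 = (7*0)*(-38) + 103 = 0*(-38) + 103 = 0 + 103 = 103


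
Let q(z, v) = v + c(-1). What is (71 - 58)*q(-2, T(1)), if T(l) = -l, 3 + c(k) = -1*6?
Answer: -130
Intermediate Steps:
c(k) = -9 (c(k) = -3 - 1*6 = -3 - 6 = -9)
q(z, v) = -9 + v (q(z, v) = v - 9 = -9 + v)
(71 - 58)*q(-2, T(1)) = (71 - 58)*(-9 - 1*1) = 13*(-9 - 1) = 13*(-10) = -130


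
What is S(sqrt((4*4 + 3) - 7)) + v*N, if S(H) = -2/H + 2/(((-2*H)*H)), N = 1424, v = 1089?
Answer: 18608831/12 - sqrt(3)/3 ≈ 1.5507e+6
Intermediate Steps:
S(H) = -1/H**2 - 2/H (S(H) = -2/H + 2/((-2*H**2)) = -2/H + 2*(-1/(2*H**2)) = -2/H - 1/H**2 = -1/H**2 - 2/H)
S(sqrt((4*4 + 3) - 7)) + v*N = (-1 - 2*sqrt((4*4 + 3) - 7))/(sqrt((4*4 + 3) - 7))**2 + 1089*1424 = (-1 - 2*sqrt((16 + 3) - 7))/(sqrt((16 + 3) - 7))**2 + 1550736 = (-1 - 2*sqrt(19 - 7))/(sqrt(19 - 7))**2 + 1550736 = (-1 - 4*sqrt(3))/(sqrt(12))**2 + 1550736 = (-1 - 4*sqrt(3))/(2*sqrt(3))**2 + 1550736 = (-1 - 4*sqrt(3))/12 + 1550736 = (-1/12 - sqrt(3)/3) + 1550736 = 18608831/12 - sqrt(3)/3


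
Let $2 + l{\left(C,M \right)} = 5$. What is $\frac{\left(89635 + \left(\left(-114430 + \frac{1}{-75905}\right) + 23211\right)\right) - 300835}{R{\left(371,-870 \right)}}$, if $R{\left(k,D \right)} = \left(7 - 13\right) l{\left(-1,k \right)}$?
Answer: $\frac{1275284122}{75905} \approx 16801.0$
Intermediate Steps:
$l{\left(C,M \right)} = 3$ ($l{\left(C,M \right)} = -2 + 5 = 3$)
$R{\left(k,D \right)} = -18$ ($R{\left(k,D \right)} = \left(7 - 13\right) 3 = \left(-6\right) 3 = -18$)
$\frac{\left(89635 + \left(\left(-114430 + \frac{1}{-75905}\right) + 23211\right)\right) - 300835}{R{\left(371,-870 \right)}} = \frac{\left(89635 + \left(\left(-114430 + \frac{1}{-75905}\right) + 23211\right)\right) - 300835}{-18} = \left(\left(89635 + \left(\left(-114430 - \frac{1}{75905}\right) + 23211\right)\right) - 300835\right) \left(- \frac{1}{18}\right) = \left(\left(89635 + \left(- \frac{8685809151}{75905} + 23211\right)\right) - 300835\right) \left(- \frac{1}{18}\right) = \left(\left(89635 - \frac{6923978196}{75905}\right) - 300835\right) \left(- \frac{1}{18}\right) = \left(- \frac{120233521}{75905} - 300835\right) \left(- \frac{1}{18}\right) = \left(- \frac{22955114196}{75905}\right) \left(- \frac{1}{18}\right) = \frac{1275284122}{75905}$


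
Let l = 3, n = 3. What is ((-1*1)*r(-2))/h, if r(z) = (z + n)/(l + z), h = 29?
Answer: -1/29 ≈ -0.034483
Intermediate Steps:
r(z) = 1 (r(z) = (z + 3)/(3 + z) = (3 + z)/(3 + z) = 1)
((-1*1)*r(-2))/h = (-1*1*1)/29 = -1*1*(1/29) = -1*1/29 = -1/29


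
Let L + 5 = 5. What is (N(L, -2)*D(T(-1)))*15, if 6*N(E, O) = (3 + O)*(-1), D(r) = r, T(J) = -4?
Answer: 10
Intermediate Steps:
L = 0 (L = -5 + 5 = 0)
N(E, O) = -½ - O/6 (N(E, O) = ((3 + O)*(-1))/6 = (-3 - O)/6 = -½ - O/6)
(N(L, -2)*D(T(-1)))*15 = ((-½ - ⅙*(-2))*(-4))*15 = ((-½ + ⅓)*(-4))*15 = -⅙*(-4)*15 = (⅔)*15 = 10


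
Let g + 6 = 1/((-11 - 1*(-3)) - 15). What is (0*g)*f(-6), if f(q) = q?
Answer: 0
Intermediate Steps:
g = -139/23 (g = -6 + 1/((-11 - 1*(-3)) - 15) = -6 + 1/((-11 + 3) - 15) = -6 + 1/(-8 - 15) = -6 + 1/(-23) = -6 - 1/23 = -139/23 ≈ -6.0435)
(0*g)*f(-6) = (0*(-139/23))*(-6) = 0*(-6) = 0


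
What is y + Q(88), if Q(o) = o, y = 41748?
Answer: 41836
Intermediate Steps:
y + Q(88) = 41748 + 88 = 41836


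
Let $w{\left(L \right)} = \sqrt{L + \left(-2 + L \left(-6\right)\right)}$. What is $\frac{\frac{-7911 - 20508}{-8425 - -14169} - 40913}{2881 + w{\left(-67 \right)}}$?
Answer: $- \frac{677129182771}{47674212032} + \frac{705098073 \sqrt{37}}{47674212032} \approx -14.113$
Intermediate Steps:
$w{\left(L \right)} = \sqrt{-2 - 5 L}$ ($w{\left(L \right)} = \sqrt{L - \left(2 + 6 L\right)} = \sqrt{-2 - 5 L}$)
$\frac{\frac{-7911 - 20508}{-8425 - -14169} - 40913}{2881 + w{\left(-67 \right)}} = \frac{\frac{-7911 - 20508}{-8425 - -14169} - 40913}{2881 + \sqrt{-2 - -335}} = \frac{- \frac{28419}{-8425 + 14169} - 40913}{2881 + \sqrt{-2 + 335}} = \frac{- \frac{28419}{5744} - 40913}{2881 + \sqrt{333}} = \frac{\left(-28419\right) \frac{1}{5744} - 40913}{2881 + 3 \sqrt{37}} = \frac{- \frac{28419}{5744} - 40913}{2881 + 3 \sqrt{37}} = - \frac{235032691}{5744 \left(2881 + 3 \sqrt{37}\right)}$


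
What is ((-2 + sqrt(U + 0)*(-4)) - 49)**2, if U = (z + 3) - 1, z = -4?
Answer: 2569 + 408*I*sqrt(2) ≈ 2569.0 + 577.0*I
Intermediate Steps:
U = -2 (U = (-4 + 3) - 1 = -1 - 1 = -2)
((-2 + sqrt(U + 0)*(-4)) - 49)**2 = ((-2 + sqrt(-2 + 0)*(-4)) - 49)**2 = ((-2 + sqrt(-2)*(-4)) - 49)**2 = ((-2 + (I*sqrt(2))*(-4)) - 49)**2 = ((-2 - 4*I*sqrt(2)) - 49)**2 = (-51 - 4*I*sqrt(2))**2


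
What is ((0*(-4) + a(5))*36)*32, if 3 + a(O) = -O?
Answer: -9216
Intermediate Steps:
a(O) = -3 - O
((0*(-4) + a(5))*36)*32 = ((0*(-4) + (-3 - 1*5))*36)*32 = ((0 + (-3 - 5))*36)*32 = ((0 - 8)*36)*32 = -8*36*32 = -288*32 = -9216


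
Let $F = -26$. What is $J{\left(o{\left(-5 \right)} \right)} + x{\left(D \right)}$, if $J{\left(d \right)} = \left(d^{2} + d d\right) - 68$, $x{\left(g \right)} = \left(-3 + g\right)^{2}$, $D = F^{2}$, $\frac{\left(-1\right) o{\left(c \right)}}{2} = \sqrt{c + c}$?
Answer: $452781$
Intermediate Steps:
$o{\left(c \right)} = - 2 \sqrt{2} \sqrt{c}$ ($o{\left(c \right)} = - 2 \sqrt{c + c} = - 2 \sqrt{2 c} = - 2 \sqrt{2} \sqrt{c}$)
$D = 676$ ($D = \left(-26\right)^{2} = 676$)
$J{\left(d \right)} = -68 + 2 d^{2}$ ($J{\left(d \right)} = \left(d^{2} + d^{2}\right) - 68 = 2 d^{2} - 68 = -68 + 2 d^{2}$)
$J{\left(o{\left(-5 \right)} \right)} + x{\left(D \right)} = \left(-68 + 2 \left(- 2 \sqrt{2} \sqrt{-5}\right)^{2}\right) + \left(-3 + 676\right)^{2} = \left(-68 + 2 \left(- 2 \sqrt{2} i \sqrt{5}\right)^{2}\right) + 673^{2} = \left(-68 + 2 \left(- 2 i \sqrt{10}\right)^{2}\right) + 452929 = \left(-68 + 2 \left(-40\right)\right) + 452929 = \left(-68 - 80\right) + 452929 = -148 + 452929 = 452781$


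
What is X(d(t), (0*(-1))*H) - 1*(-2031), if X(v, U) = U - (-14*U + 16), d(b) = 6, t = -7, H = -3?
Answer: 2015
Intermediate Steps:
X(v, U) = -16 + 15*U (X(v, U) = U - (16 - 14*U) = U + (-16 + 14*U) = -16 + 15*U)
X(d(t), (0*(-1))*H) - 1*(-2031) = (-16 + 15*((0*(-1))*(-3))) - 1*(-2031) = (-16 + 15*(0*(-3))) + 2031 = (-16 + 15*0) + 2031 = (-16 + 0) + 2031 = -16 + 2031 = 2015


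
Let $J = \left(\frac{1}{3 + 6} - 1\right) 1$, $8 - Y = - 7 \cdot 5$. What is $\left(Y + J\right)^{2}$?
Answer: $\frac{143641}{81} \approx 1773.3$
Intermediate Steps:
$Y = 43$ ($Y = 8 - - 7 \cdot 5 = 8 - \left(-1\right) 35 = 8 - -35 = 8 + 35 = 43$)
$J = - \frac{8}{9}$ ($J = \left(\frac{1}{9} - 1\right) 1 = \left(- \frac{8}{9}\right) 1 = - \frac{8}{9} \approx -0.88889$)
$\left(Y + J\right)^{2} = \left(43 - \frac{8}{9}\right)^{2} = \left(\frac{379}{9}\right)^{2} = \frac{143641}{81}$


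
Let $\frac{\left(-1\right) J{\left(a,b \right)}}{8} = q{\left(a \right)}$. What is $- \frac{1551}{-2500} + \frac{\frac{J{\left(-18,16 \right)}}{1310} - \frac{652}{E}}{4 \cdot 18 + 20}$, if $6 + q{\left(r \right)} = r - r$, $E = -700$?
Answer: $\frac{16633483}{26363750} \approx 0.63092$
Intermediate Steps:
$q{\left(r \right)} = -6$ ($q{\left(r \right)} = -6 + \left(r - r\right) = -6 + 0 = -6$)
$J{\left(a,b \right)} = 48$ ($J{\left(a,b \right)} = \left(-8\right) \left(-6\right) = 48$)
$- \frac{1551}{-2500} + \frac{\frac{J{\left(-18,16 \right)}}{1310} - \frac{652}{E}}{4 \cdot 18 + 20} = - \frac{1551}{-2500} + \frac{\frac{48}{1310} - \frac{652}{-700}}{4 \cdot 18 + 20} = \left(-1551\right) \left(- \frac{1}{2500}\right) + \frac{48 \cdot \frac{1}{1310} - - \frac{163}{175}}{72 + 20} = \frac{1551}{2500} + \frac{\frac{24}{655} + \frac{163}{175}}{92} = \frac{1551}{2500} + \frac{22193}{22925} \cdot \frac{1}{92} = \frac{1551}{2500} + \frac{22193}{2109100} = \frac{16633483}{26363750}$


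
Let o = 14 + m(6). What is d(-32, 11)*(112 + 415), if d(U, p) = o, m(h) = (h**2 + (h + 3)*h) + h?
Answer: 57970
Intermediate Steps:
m(h) = h + h**2 + h*(3 + h) (m(h) = (h**2 + (3 + h)*h) + h = (h**2 + h*(3 + h)) + h = h + h**2 + h*(3 + h))
o = 110 (o = 14 + 2*6*(2 + 6) = 14 + 2*6*8 = 14 + 96 = 110)
d(U, p) = 110
d(-32, 11)*(112 + 415) = 110*(112 + 415) = 110*527 = 57970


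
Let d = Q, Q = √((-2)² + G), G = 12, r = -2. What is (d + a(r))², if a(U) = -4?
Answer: 0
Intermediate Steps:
Q = 4 (Q = √((-2)² + 12) = √(4 + 12) = √16 = 4)
d = 4
(d + a(r))² = (4 - 4)² = 0² = 0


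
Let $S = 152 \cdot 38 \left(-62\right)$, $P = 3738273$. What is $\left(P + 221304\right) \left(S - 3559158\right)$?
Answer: $-15510732194790$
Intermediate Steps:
$S = -358112$ ($S = 5776 \left(-62\right) = -358112$)
$\left(P + 221304\right) \left(S - 3559158\right) = \left(3738273 + 221304\right) \left(-358112 - 3559158\right) = 3959577 \left(-3917270\right) = -15510732194790$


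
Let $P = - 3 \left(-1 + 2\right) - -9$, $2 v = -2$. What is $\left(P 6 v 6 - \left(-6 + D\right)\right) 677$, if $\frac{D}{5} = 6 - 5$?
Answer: $-145555$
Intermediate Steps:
$v = -1$ ($v = \frac{1}{2} \left(-2\right) = -1$)
$P = 6$ ($P = \left(-3\right) 1 + 9 = -3 + 9 = 6$)
$D = 5$ ($D = 5 \left(6 - 5\right) = 5 \cdot 1 = 5$)
$\left(P 6 v 6 - \left(-6 + D\right)\right) 677 = \left(6 \cdot 6 \left(-1\right) 6 + \left(6 - 5\right)\right) 677 = \left(6 \left(\left(-6\right) 6\right) + \left(6 - 5\right)\right) 677 = \left(6 \left(-36\right) + 1\right) 677 = \left(-216 + 1\right) 677 = \left(-215\right) 677 = -145555$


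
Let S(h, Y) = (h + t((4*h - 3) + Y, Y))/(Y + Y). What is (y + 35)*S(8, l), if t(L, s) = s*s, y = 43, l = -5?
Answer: -1287/5 ≈ -257.40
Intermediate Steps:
t(L, s) = s²
S(h, Y) = (h + Y²)/(2*Y) (S(h, Y) = (h + Y²)/(Y + Y) = (h + Y²)/((2*Y)) = (h + Y²)*(1/(2*Y)) = (h + Y²)/(2*Y))
(y + 35)*S(8, l) = (43 + 35)*((½)*(8 + (-5)²)/(-5)) = 78*((½)*(-⅕)*(8 + 25)) = 78*((½)*(-⅕)*33) = 78*(-33/10) = -1287/5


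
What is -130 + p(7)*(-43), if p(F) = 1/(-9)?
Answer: -1127/9 ≈ -125.22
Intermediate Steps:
p(F) = -⅑
-130 + p(7)*(-43) = -130 - ⅑*(-43) = -130 + 43/9 = -1127/9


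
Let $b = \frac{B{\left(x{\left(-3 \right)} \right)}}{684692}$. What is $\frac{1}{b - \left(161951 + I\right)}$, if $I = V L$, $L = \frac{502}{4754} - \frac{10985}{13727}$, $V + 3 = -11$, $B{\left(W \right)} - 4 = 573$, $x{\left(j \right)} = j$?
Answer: $- \frac{3191552765524}{516906197516794267} \approx -6.1743 \cdot 10^{-6}$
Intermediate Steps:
$B{\left(W \right)} = 577$ ($B{\left(W \right)} = 4 + 573 = 577$)
$V = -14$ ($V = -3 - 11 = -14$)
$L = - \frac{22665868}{32629079}$ ($L = 502 \cdot \frac{1}{4754} - \frac{10985}{13727} = \frac{251}{2377} - \frac{10985}{13727} = - \frac{22665868}{32629079} \approx -0.69465$)
$I = \frac{45331736}{4661297}$ ($I = \left(-14\right) \left(- \frac{22665868}{32629079}\right) = \frac{45331736}{4661297} \approx 9.7251$)
$b = \frac{577}{684692} \approx 0.00084271$
$\frac{1}{b - \left(161951 + I\right)} = \frac{1}{\frac{577}{684692} - \frac{754947042183}{4661297}} = \frac{1}{- \frac{516906197516794267}{3191552765524}} = - \frac{3191552765524}{516906197516794267}$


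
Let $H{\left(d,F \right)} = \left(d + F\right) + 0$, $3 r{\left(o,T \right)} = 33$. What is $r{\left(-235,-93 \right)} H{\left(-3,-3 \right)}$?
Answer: $-66$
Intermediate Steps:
$r{\left(o,T \right)} = 11$ ($r{\left(o,T \right)} = \frac{1}{3} \cdot 33 = 11$)
$H{\left(d,F \right)} = F + d$ ($H{\left(d,F \right)} = \left(F + d\right) + 0 = F + d$)
$r{\left(-235,-93 \right)} H{\left(-3,-3 \right)} = 11 \left(-3 - 3\right) = 11 \left(-6\right) = -66$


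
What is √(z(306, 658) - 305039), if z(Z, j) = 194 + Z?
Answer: I*√304539 ≈ 551.85*I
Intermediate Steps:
√(z(306, 658) - 305039) = √((194 + 306) - 305039) = √(500 - 305039) = √(-304539) = I*√304539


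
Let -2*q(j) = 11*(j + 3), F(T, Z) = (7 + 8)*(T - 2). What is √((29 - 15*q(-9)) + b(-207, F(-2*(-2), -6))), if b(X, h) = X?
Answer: I*√673 ≈ 25.942*I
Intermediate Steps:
F(T, Z) = -30 + 15*T (F(T, Z) = 15*(-2 + T) = -30 + 15*T)
q(j) = -33/2 - 11*j/2 (q(j) = -11*(j + 3)/2 = -11*(3 + j)/2 = -(33 + 11*j)/2 = -33/2 - 11*j/2)
√((29 - 15*q(-9)) + b(-207, F(-2*(-2), -6))) = √((29 - 15*(-33/2 - 11/2*(-9))) - 207) = √((29 - 15*(-33/2 + 99/2)) - 207) = √((29 - 15*33) - 207) = √((29 - 495) - 207) = √(-466 - 207) = √(-673) = I*√673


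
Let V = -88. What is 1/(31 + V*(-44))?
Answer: 1/3903 ≈ 0.00025621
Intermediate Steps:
1/(31 + V*(-44)) = 1/(31 - 88*(-44)) = 1/(31 + 3872) = 1/3903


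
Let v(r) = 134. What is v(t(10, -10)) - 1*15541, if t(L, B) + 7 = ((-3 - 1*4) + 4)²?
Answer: -15407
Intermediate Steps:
t(L, B) = 2 (t(L, B) = -7 + ((-3 - 1*4) + 4)² = -7 + ((-3 - 4) + 4)² = -7 + (-7 + 4)² = -7 + (-3)² = -7 + 9 = 2)
v(t(10, -10)) - 1*15541 = 134 - 1*15541 = 134 - 15541 = -15407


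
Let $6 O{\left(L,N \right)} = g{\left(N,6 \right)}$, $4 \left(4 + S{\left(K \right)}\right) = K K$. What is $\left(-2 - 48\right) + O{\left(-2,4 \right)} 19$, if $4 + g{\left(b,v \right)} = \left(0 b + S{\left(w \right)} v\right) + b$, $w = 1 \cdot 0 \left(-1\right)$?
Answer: $-126$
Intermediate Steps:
$w = 0$ ($w = 0 \left(-1\right) = 0$)
$S{\left(K \right)} = -4 + \frac{K^{2}}{4}$ ($S{\left(K \right)} = -4 + \frac{K K}{4} = -4 + \frac{K^{2}}{4}$)
$g{\left(b,v \right)} = -4 + b - 4 v$ ($g{\left(b,v \right)} = -4 + \left(\left(0 b + \left(-4 + \frac{0^{2}}{4}\right) v\right) + b\right) = -4 + \left(\left(0 + \left(-4 + \frac{1}{4} \cdot 0\right) v\right) + b\right) = -4 + \left(\left(0 + \left(-4 + 0\right) v\right) + b\right) = -4 + \left(\left(0 - 4 v\right) + b\right) = -4 + \left(- 4 v + b\right) = -4 + \left(b - 4 v\right) = -4 + b - 4 v$)
$O{\left(L,N \right)} = - \frac{14}{3} + \frac{N}{6}$ ($O{\left(L,N \right)} = \frac{-4 + N - 24}{6} = \frac{-28 + N}{6} = - \frac{14}{3} + \frac{N}{6}$)
$\left(-2 - 48\right) + O{\left(-2,4 \right)} 19 = \left(-2 - 48\right) + \left(- \frac{14}{3} + \frac{1}{6} \cdot 4\right) 19 = -50 + \left(- \frac{14}{3} + \frac{2}{3}\right) 19 = -50 - 76 = -126$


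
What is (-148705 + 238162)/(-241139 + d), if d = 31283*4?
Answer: -29819/38669 ≈ -0.77113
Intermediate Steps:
d = 125132
(-148705 + 238162)/(-241139 + d) = (-148705 + 238162)/(-241139 + 125132) = 89457/(-116007) = 89457*(-1/116007) = -29819/38669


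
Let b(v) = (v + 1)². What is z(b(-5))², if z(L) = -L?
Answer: 256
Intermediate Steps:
b(v) = (1 + v)²
z(b(-5))² = (-(1 - 5)²)² = (-1*(-4)²)² = (-1*16)² = (-16)² = 256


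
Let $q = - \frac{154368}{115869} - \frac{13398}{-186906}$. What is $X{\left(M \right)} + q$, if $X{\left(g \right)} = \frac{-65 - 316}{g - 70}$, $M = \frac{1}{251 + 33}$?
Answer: $\frac{100035411483229}{23917320906167} \approx 4.1825$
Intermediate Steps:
$M = \frac{1}{284} \approx 0.0035211$
$X{\left(g \right)} = - \frac{381}{-70 + g}$
$q = - \frac{1516660697}{1203145073}$ ($q = \left(-154368\right) \frac{1}{115869} - - \frac{2233}{31151} = - \frac{51456}{38623} + \frac{2233}{31151} = - \frac{1516660697}{1203145073} \approx -1.2606$)
$X{\left(M \right)} + q = - \frac{381}{-70 + \frac{1}{284}} - \frac{1516660697}{1203145073} = - \frac{381}{- \frac{19879}{284}} - \frac{1516660697}{1203145073} = \left(-381\right) \left(- \frac{284}{19879}\right) - \frac{1516660697}{1203145073} = \frac{108204}{19879} - \frac{1516660697}{1203145073} = \frac{100035411483229}{23917320906167}$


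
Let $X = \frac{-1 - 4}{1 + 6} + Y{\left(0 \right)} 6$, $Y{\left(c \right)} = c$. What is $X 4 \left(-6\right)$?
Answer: $\frac{120}{7} \approx 17.143$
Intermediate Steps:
$X = - \frac{5}{7}$ ($X = \frac{-1 - 4}{1 + 6} + 0 \cdot 6 = - \frac{5}{7} + 0 = - \frac{5}{7} \approx -0.71429$)
$X 4 \left(-6\right) = \left(- \frac{5}{7}\right) 4 \left(-6\right) = \left(- \frac{20}{7}\right) \left(-6\right) = \frac{120}{7}$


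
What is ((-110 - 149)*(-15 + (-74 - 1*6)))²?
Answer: 605406025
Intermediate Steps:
((-110 - 149)*(-15 + (-74 - 1*6)))² = (-259*(-15 + (-74 - 6)))² = (-259*(-15 - 80))² = (-259*(-95))² = 24605² = 605406025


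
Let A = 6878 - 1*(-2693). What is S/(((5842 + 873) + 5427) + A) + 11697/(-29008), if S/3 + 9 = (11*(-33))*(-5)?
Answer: -13830231/89978672 ≈ -0.15371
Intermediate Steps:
A = 9571 (A = 6878 + 2693 = 9571)
S = 5418 (S = -27 + 3*((11*(-33))*(-5)) = -27 + 3*(-363*(-5)) = -27 + 3*1815 = -27 + 5445 = 5418)
S/(((5842 + 873) + 5427) + A) + 11697/(-29008) = 5418/(((5842 + 873) + 5427) + 9571) + 11697/(-29008) = 5418/((6715 + 5427) + 9571) + 11697*(-1/29008) = 5418/(12142 + 9571) - 1671/4144 = 5418/21713 - 1671/4144 = -13830231/89978672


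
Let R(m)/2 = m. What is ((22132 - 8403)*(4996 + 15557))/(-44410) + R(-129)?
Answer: -293629917/44410 ≈ -6611.8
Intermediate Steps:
R(m) = 2*m
((22132 - 8403)*(4996 + 15557))/(-44410) + R(-129) = ((22132 - 8403)*(4996 + 15557))/(-44410) + 2*(-129) = (13729*20553)*(-1/44410) - 258 = 282172137*(-1/44410) - 258 = -282172137/44410 - 258 = -293629917/44410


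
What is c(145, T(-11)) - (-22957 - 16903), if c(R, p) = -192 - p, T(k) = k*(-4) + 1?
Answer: 39623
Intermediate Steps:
T(k) = 1 - 4*k (T(k) = -4*k + 1 = 1 - 4*k)
c(145, T(-11)) - (-22957 - 16903) = (-192 - (1 - 4*(-11))) - (-22957 - 16903) = (-192 - (1 + 44)) - 1*(-39860) = (-192 - 1*45) + 39860 = (-192 - 45) + 39860 = -237 + 39860 = 39623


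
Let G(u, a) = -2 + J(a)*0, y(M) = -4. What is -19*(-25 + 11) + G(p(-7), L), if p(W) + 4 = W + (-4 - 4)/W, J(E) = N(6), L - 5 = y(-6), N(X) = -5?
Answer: 264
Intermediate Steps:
L = 1 (L = 5 - 4 = 1)
J(E) = -5
p(W) = -4 + W - 8/W (p(W) = -4 + (W + (-4 - 4)/W) = -4 + (W - 8/W) = -4 + W - 8/W)
G(u, a) = -2 (G(u, a) = -2 - 5*0 = -2 + 0 = -2)
-19*(-25 + 11) + G(p(-7), L) = -19*(-25 + 11) - 2 = -19*(-14) - 2 = 266 - 2 = 264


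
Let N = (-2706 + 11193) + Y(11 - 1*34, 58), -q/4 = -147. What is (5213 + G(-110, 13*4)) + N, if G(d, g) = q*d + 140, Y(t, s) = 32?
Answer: -50808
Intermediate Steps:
q = 588 (q = -4*(-147) = 588)
G(d, g) = 140 + 588*d (G(d, g) = 588*d + 140 = 140 + 588*d)
N = 8519 (N = (-2706 + 11193) + 32 = 8487 + 32 = 8519)
(5213 + G(-110, 13*4)) + N = (5213 + (140 + 588*(-110))) + 8519 = (5213 + (140 - 64680)) + 8519 = (5213 - 64540) + 8519 = -59327 + 8519 = -50808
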